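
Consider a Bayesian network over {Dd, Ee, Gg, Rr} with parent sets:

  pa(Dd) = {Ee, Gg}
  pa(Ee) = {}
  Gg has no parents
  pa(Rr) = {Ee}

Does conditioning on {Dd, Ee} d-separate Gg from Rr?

There is one path between Gg and Rr:
Path 1: Gg → Dd ← Ee → Rr
  Ee is a fork here and Ee is conditioned on, so the path is blocked at Ee.
Since every path is blocked, d-separation holds.

Yes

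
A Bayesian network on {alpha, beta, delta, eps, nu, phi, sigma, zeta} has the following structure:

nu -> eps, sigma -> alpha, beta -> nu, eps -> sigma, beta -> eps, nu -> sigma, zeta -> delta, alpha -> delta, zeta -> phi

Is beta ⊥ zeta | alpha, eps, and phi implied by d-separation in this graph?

We examine all 4 paths between beta and zeta:
Path 1: beta → nu → sigma → alpha → delta ← zeta
  alpha is a chain here and alpha is conditioned on, so the path is blocked at alpha.
Path 2: beta → nu → eps → sigma → alpha → delta ← zeta
  eps is a chain here and eps is conditioned on, so the path is blocked at eps.
Path 3: beta → eps → sigma → alpha → delta ← zeta
  eps is a chain here and eps is conditioned on, so the path is blocked at eps.
Path 4: beta → eps ← nu → sigma → alpha → delta ← zeta
  alpha is a chain here and alpha is conditioned on, so the path is blocked at alpha.
All paths are blocked; beta ⊥ zeta | {alpha, eps, phi} holds.

Yes — beta and zeta are d-separated given {alpha, eps, phi}.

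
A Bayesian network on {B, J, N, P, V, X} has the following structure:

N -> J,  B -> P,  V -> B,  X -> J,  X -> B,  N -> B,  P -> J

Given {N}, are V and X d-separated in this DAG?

3 paths connect V and X; each must be blocked for d-separation to hold:
Path 1: V → B ← X
  B is a collider here and neither B nor any of its descendants is conditioned on, so the collider stays closed — the path is blocked at B.
Path 2: V → B → P → J ← X
  J is a collider here and neither J nor any of its descendants is conditioned on, so the collider stays closed — the path is blocked at J.
Path 3: V → B ← N → J ← X
  B is a collider here and neither B nor any of its descendants is conditioned on, so the collider stays closed — the path is blocked at B.
Every path is blocked, so V and X are d-separated given {N}.

Yes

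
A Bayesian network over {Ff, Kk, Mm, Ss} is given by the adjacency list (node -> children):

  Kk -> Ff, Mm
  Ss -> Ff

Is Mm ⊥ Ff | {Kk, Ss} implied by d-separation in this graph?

Only one path connects Mm and Ff:
  1. Mm ← Kk → Ff — Kk:fork[blocks] ⇒ blocked
Every path is blocked, so Mm and Ff are d-separated given {Kk, Ss}.

Yes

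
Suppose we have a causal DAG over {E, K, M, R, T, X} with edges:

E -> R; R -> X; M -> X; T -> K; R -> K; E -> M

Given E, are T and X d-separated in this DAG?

We examine all 2 paths between T and X:
Path 1: T → K ← R → X
  K is a collider here and neither K nor any of its descendants is conditioned on, so the collider stays closed — the path is blocked at K.
Path 2: T → K ← R ← E → M → X
  K is a collider here and neither K nor any of its descendants is conditioned on, so the collider stays closed — the path is blocked at K.
All paths are blocked; T ⊥ X | {E} holds.

Yes — T and X are d-separated given {E}.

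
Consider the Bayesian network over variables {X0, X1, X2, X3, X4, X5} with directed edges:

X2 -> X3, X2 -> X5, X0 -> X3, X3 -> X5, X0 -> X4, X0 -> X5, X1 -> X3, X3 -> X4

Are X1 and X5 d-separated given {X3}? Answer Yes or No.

We examine all 4 paths between X1 and X5:
  1. X1 → X3 → X5 — X3:chain[blocks] ⇒ blocked
  2. X1 → X3 ← X0 → X5 — X3:collider[open]; X0:fork[open] ⇒ active
  3. X1 → X3 → X4 ← X0 → X5 — X3:chain[blocks]; X4:collider[blocks]; X0:fork[open] ⇒ blocked
  4. X1 → X3 ← X2 → X5 — X3:collider[open]; X2:fork[open] ⇒ active
Because an active path exists, X1 and X5 are not d-separated.

No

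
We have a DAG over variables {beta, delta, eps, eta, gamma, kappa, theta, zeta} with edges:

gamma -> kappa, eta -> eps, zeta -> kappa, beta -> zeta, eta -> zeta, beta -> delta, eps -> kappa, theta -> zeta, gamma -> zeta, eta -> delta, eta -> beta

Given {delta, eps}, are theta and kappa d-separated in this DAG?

No

There are 5 undirected paths between theta and kappa; checking each against the conditioning set {delta, eps}:
  1. theta → zeta ← beta ← eta → eps → kappa — zeta:collider[blocks]; beta:chain[open]; eta:fork[open]; eps:chain[blocks] ⇒ blocked
  2. theta → zeta ← beta → delta ← eta → eps → kappa — zeta:collider[blocks]; beta:fork[open]; delta:collider[open]; eta:fork[open]; eps:chain[blocks] ⇒ blocked
  3. theta → zeta → kappa — zeta:chain[open] ⇒ active
  4. theta → zeta ← gamma → kappa — zeta:collider[blocks]; gamma:fork[open] ⇒ blocked
  5. theta → zeta ← eta → eps → kappa — zeta:collider[blocks]; eta:fork[open]; eps:chain[blocks] ⇒ blocked
At least one path is unblocked, so d-separation fails.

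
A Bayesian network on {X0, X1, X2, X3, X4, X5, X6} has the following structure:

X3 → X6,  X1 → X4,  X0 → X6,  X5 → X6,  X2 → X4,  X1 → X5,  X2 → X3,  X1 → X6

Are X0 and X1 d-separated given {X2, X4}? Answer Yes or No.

Yes

Enumerating the 3 paths from X0 to X1 and testing each for blocking by {X2, X4}:
Path 1: X0 → X6 ← X1
  X6 is a collider here and neither X6 nor any of its descendants is conditioned on, so the collider stays closed — the path is blocked at X6.
Path 2: X0 → X6 ← X5 ← X1
  X6 is a collider here and neither X6 nor any of its descendants is conditioned on, so the collider stays closed — the path is blocked at X6.
Path 3: X0 → X6 ← X3 ← X2 → X4 ← X1
  X6 is a collider here and neither X6 nor any of its descendants is conditioned on, so the collider stays closed — the path is blocked at X6.
All paths are blocked; X0 ⊥ X1 | {X2, X4} holds.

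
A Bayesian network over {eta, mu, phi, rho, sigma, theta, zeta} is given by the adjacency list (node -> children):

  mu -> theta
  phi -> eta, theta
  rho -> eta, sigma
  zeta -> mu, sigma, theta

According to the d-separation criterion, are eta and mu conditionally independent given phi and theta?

Enumerating the 4 paths from eta to mu and testing each for blocking by {phi, theta}:
Path 1: eta ← phi → theta ← mu
  phi is a fork here and phi is conditioned on, so the path is blocked at phi.
Path 2: eta ← phi → theta ← zeta → mu
  phi is a fork here and phi is conditioned on, so the path is blocked at phi.
Path 3: eta ← rho → sigma ← zeta → mu
  sigma is a collider here and neither sigma nor any of its descendants is conditioned on, so the collider stays closed — the path is blocked at sigma.
Path 4: eta ← rho → sigma ← zeta → theta ← mu
  sigma is a collider here and neither sigma nor any of its descendants is conditioned on, so the collider stays closed — the path is blocked at sigma.
Every path is blocked, so eta and mu are d-separated given {phi, theta}.

Yes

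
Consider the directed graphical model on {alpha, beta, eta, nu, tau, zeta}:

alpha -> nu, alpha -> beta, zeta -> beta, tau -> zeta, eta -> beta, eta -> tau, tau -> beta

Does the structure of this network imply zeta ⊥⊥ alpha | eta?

There are 3 undirected paths between zeta and alpha; checking each against the conditioning set {eta}:
Path 1: zeta ← tau ← eta → beta ← alpha
  eta is a fork here and eta is conditioned on, so the path is blocked at eta.
Path 2: zeta ← tau → beta ← alpha
  beta is a collider here and neither beta nor any of its descendants is conditioned on, so the collider stays closed — the path is blocked at beta.
Path 3: zeta → beta ← alpha
  beta is a collider here and neither beta nor any of its descendants is conditioned on, so the collider stays closed — the path is blocked at beta.
Since every path is blocked, d-separation holds.

Yes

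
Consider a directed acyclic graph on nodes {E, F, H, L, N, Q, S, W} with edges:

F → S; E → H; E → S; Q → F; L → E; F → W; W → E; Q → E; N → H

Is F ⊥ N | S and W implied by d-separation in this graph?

3 paths connect F and N; each must be blocked for d-separation to hold:
  1. F → W → E → H ← N — W:chain[blocks]; E:chain[open]; H:collider[blocks] ⇒ blocked
  2. F → S ← E → H ← N — S:collider[open]; E:fork[open]; H:collider[blocks] ⇒ blocked
  3. F ← Q → E → H ← N — Q:fork[open]; E:chain[open]; H:collider[blocks] ⇒ blocked
Since every path is blocked, d-separation holds.

Yes — F and N are d-separated given {S, W}.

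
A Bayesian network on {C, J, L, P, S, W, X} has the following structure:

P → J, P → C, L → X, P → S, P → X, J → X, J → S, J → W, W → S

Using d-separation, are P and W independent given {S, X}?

6 paths connect P and W; each must be blocked for d-separation to hold:
Path 1: P → S ← W
  S is a collider and S is conditioned on, which opens it — no node blocks this path, so it is active.
Path 2: P → S ← J → W
  S is a collider and S is conditioned on, which opens it; J is a fork and J is not conditioned on — no node blocks this path, so it is active.
Path 3: P → X ← J → S ← W
  X is a collider and X is conditioned on, which opens it; J is a fork and J is not conditioned on; S is a collider and S is conditioned on, which opens it — no node blocks this path, so it is active.
Path 4: P → X ← J → W
  X is a collider and X is conditioned on, which opens it; J is a fork and J is not conditioned on — no node blocks this path, so it is active.
Path 5: P → J → S ← W
  J is a chain and J is not conditioned on; S is a collider and S is conditioned on, which opens it — no node blocks this path, so it is active.
Path 6: P → J → W
  J is a chain and J is not conditioned on — no node blocks this path, so it is active.
Because an active path exists, P and W are not d-separated.

No — P and W are not d-separated given {S, X}.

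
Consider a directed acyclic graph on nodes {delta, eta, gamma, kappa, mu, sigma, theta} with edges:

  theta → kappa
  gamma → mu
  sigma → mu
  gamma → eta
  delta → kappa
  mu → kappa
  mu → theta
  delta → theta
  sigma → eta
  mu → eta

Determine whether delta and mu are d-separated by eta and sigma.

There are 4 undirected paths between delta and mu; checking each against the conditioning set {eta, sigma}:
Path 1: delta → kappa ← theta ← mu
  kappa is a collider here and neither kappa nor any of its descendants is conditioned on, so the collider stays closed — the path is blocked at kappa.
Path 2: delta → kappa ← mu
  kappa is a collider here and neither kappa nor any of its descendants is conditioned on, so the collider stays closed — the path is blocked at kappa.
Path 3: delta → theta → kappa ← mu
  kappa is a collider here and neither kappa nor any of its descendants is conditioned on, so the collider stays closed — the path is blocked at kappa.
Path 4: delta → theta ← mu
  theta is a collider here and neither theta nor any of its descendants is conditioned on, so the collider stays closed — the path is blocked at theta.
All paths are blocked; delta ⊥ mu | {eta, sigma} holds.

Yes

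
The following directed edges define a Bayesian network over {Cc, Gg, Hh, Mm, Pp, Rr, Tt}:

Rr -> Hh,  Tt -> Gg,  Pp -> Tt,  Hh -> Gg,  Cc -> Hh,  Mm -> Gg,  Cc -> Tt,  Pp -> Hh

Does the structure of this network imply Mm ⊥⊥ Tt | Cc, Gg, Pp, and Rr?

We examine all 3 paths between Mm and Tt:
  1. Mm → Gg ← Tt — Gg:collider[open] ⇒ active
  2. Mm → Gg ← Hh ← Pp → Tt — Gg:collider[open]; Hh:chain[open]; Pp:fork[blocks] ⇒ blocked
  3. Mm → Gg ← Hh ← Cc → Tt — Gg:collider[open]; Hh:chain[open]; Cc:fork[blocks] ⇒ blocked
Because an active path exists, Mm and Tt are not d-separated.

No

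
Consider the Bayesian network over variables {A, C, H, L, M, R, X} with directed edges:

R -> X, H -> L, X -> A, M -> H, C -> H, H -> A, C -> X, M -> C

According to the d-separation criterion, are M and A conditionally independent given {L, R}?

No — M and A are not d-separated given {L, R}.

Enumerating the 4 paths from M to A and testing each for blocking by {L, R}:
Path 1: M → H → A
  H is a chain and H is not conditioned on — no node blocks this path, so it is active.
Path 2: M → H ← C → X → A
  H is a collider and its descendant L is conditioned on, which opens it; C is a fork and C is not conditioned on; X is a chain and X is not conditioned on — no node blocks this path, so it is active.
Path 3: M → C → H → A
  C is a chain and C is not conditioned on; H is a chain and H is not conditioned on — no node blocks this path, so it is active.
Path 4: M → C → X → A
  C is a chain and C is not conditioned on; X is a chain and X is not conditioned on — no node blocks this path, so it is active.
Because an active path exists, M and A are not d-separated.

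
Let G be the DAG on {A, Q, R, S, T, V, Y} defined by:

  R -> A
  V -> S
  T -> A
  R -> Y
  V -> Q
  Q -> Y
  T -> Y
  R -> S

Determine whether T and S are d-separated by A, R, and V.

Yes

There are 4 undirected paths between T and S; checking each against the conditioning set {A, R, V}:
Path 1: T → Y ← Q ← V → S
  Y is a collider here and neither Y nor any of its descendants is conditioned on, so the collider stays closed — the path is blocked at Y.
Path 2: T → Y ← R → S
  Y is a collider here and neither Y nor any of its descendants is conditioned on, so the collider stays closed — the path is blocked at Y.
Path 3: T → A ← R → Y ← Q ← V → S
  R is a fork here and R is conditioned on, so the path is blocked at R.
Path 4: T → A ← R → S
  R is a fork here and R is conditioned on, so the path is blocked at R.
Since every path is blocked, d-separation holds.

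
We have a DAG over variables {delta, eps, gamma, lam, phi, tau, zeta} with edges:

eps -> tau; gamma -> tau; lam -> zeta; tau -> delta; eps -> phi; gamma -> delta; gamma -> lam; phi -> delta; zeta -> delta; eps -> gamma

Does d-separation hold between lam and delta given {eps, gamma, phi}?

Enumerating the 6 paths from lam to delta and testing each for blocking by {eps, gamma, phi}:
  1. lam ← gamma → delta — gamma:fork[blocks] ⇒ blocked
  2. lam ← gamma → tau → delta — gamma:fork[blocks]; tau:chain[open] ⇒ blocked
  3. lam ← gamma → tau ← eps → phi → delta — gamma:fork[blocks]; tau:collider[blocks]; eps:fork[blocks]; phi:chain[blocks] ⇒ blocked
  4. lam ← gamma ← eps → phi → delta — gamma:chain[blocks]; eps:fork[blocks]; phi:chain[blocks] ⇒ blocked
  5. lam ← gamma ← eps → tau → delta — gamma:chain[blocks]; eps:fork[blocks]; tau:chain[open] ⇒ blocked
  6. lam → zeta → delta — zeta:chain[open] ⇒ active
Because an active path exists, lam and delta are not d-separated.

No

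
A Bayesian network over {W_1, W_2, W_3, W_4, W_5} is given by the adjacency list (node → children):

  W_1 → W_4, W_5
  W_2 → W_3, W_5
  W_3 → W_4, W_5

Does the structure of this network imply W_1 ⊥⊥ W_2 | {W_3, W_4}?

4 paths connect W_1 and W_2; each must be blocked for d-separation to hold:
Path 1: W_1 → W_5 ← W_3 ← W_2
  W_5 is a collider here and neither W_5 nor any of its descendants is conditioned on, so the collider stays closed — the path is blocked at W_5.
Path 2: W_1 → W_5 ← W_2
  W_5 is a collider here and neither W_5 nor any of its descendants is conditioned on, so the collider stays closed — the path is blocked at W_5.
Path 3: W_1 → W_4 ← W_3 → W_5 ← W_2
  W_3 is a fork here and W_3 is conditioned on, so the path is blocked at W_3.
Path 4: W_1 → W_4 ← W_3 ← W_2
  W_3 is a chain here and W_3 is conditioned on, so the path is blocked at W_3.
Since every path is blocked, d-separation holds.

Yes — W_1 and W_2 are d-separated given {W_3, W_4}.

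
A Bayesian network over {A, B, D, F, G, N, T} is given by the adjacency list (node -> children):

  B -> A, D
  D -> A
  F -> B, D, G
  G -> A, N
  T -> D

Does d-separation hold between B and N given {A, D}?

No

6 paths connect B and N; each must be blocked for d-separation to hold:
  1. B ← F → D → A ← G → N — F:fork[open]; D:chain[blocks]; A:collider[open]; G:fork[open] ⇒ blocked
  2. B ← F → G → N — F:fork[open]; G:chain[open] ⇒ active
  3. B → D ← F → G → N — D:collider[open]; F:fork[open]; G:chain[open] ⇒ active
  4. B → D → A ← G → N — D:chain[blocks]; A:collider[open]; G:fork[open] ⇒ blocked
  5. B → A ← D ← F → G → N — A:collider[open]; D:chain[blocks]; F:fork[open]; G:chain[open] ⇒ blocked
  6. B → A ← G → N — A:collider[open]; G:fork[open] ⇒ active
At least one path is unblocked, so d-separation fails.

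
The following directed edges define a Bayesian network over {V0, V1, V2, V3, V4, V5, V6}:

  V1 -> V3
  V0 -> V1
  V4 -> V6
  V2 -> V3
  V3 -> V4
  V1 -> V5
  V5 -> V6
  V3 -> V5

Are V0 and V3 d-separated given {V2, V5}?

No

We examine all 3 paths between V0 and V3:
Path 1: V0 → V1 → V3
  V1 is a chain and V1 is not conditioned on — no node blocks this path, so it is active.
Path 2: V0 → V1 → V5 → V6 ← V4 ← V3
  V5 is a chain here and V5 is conditioned on, so the path is blocked at V5.
Path 3: V0 → V1 → V5 ← V3
  V1 is a chain and V1 is not conditioned on; V5 is a collider and V5 is conditioned on, which opens it — no node blocks this path, so it is active.
At least one path is unblocked, so d-separation fails.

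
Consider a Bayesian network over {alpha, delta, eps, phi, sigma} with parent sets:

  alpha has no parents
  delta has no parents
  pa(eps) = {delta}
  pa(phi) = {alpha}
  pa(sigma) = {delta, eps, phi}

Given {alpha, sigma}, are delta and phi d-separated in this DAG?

We examine all 2 paths between delta and phi:
  1. delta → sigma ← phi — sigma:collider[open] ⇒ active
  2. delta → eps → sigma ← phi — eps:chain[open]; sigma:collider[open] ⇒ active
Since the path delta → sigma ← phi is active, delta and phi are not d-separated given {alpha, sigma}.

No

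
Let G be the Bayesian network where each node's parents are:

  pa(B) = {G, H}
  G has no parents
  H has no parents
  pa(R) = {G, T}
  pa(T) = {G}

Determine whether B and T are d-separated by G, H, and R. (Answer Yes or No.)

Yes

We examine all 2 paths between B and T:
  1. B ← G → T — G:fork[blocks] ⇒ blocked
  2. B ← G → R ← T — G:fork[blocks]; R:collider[open] ⇒ blocked
Since every path is blocked, d-separation holds.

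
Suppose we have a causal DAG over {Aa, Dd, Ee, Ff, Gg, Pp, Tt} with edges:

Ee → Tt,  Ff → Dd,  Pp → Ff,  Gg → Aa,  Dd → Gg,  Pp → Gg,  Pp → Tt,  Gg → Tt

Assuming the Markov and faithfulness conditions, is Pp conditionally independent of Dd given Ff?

Yes

There are 3 undirected paths between Pp and Dd; checking each against the conditioning set {Ff}:
  1. Pp → Ff → Dd — Ff:chain[blocks] ⇒ blocked
  2. Pp → Tt ← Gg ← Dd — Tt:collider[blocks]; Gg:chain[open] ⇒ blocked
  3. Pp → Gg ← Dd — Gg:collider[blocks] ⇒ blocked
Every path is blocked, so Pp and Dd are d-separated given {Ff}.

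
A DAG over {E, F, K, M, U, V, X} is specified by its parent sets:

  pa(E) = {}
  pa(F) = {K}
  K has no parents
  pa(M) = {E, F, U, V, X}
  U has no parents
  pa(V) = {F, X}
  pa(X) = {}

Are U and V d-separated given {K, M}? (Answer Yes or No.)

There are 3 undirected paths between U and V; checking each against the conditioning set {K, M}:
Path 1: U → M ← X → V
  M is a collider and M is conditioned on, which opens it; X is a fork and X is not conditioned on — no node blocks this path, so it is active.
Path 2: U → M ← V
  M is a collider and M is conditioned on, which opens it — no node blocks this path, so it is active.
Path 3: U → M ← F → V
  M is a collider and M is conditioned on, which opens it; F is a fork and F is not conditioned on — no node blocks this path, so it is active.
Because an active path exists, U and V are not d-separated.

No — U and V are not d-separated given {K, M}.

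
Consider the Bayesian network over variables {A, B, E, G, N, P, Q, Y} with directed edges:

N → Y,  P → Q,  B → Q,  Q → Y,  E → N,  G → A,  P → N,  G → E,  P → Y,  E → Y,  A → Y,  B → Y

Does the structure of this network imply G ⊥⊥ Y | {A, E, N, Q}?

Enumerating the 6 paths from G to Y and testing each for blocking by {A, E, N, Q}:
Path 1: G → E → N ← P → Y
  E is a chain here and E is conditioned on, so the path is blocked at E.
Path 2: G → E → N ← P → Q → Y
  E is a chain here and E is conditioned on, so the path is blocked at E.
Path 3: G → E → N ← P → Q ← B → Y
  E is a chain here and E is conditioned on, so the path is blocked at E.
Path 4: G → E → N → Y
  E is a chain here and E is conditioned on, so the path is blocked at E.
Path 5: G → E → Y
  E is a chain here and E is conditioned on, so the path is blocked at E.
Path 6: G → A → Y
  A is a chain here and A is conditioned on, so the path is blocked at A.
All paths are blocked; G ⊥ Y | {A, E, N, Q} holds.

Yes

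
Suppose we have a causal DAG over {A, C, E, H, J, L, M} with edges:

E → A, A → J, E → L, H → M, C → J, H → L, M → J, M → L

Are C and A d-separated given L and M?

3 paths connect C and A; each must be blocked for d-separation to hold:
Path 1: C → J ← A
  J is a collider here and neither J nor any of its descendants is conditioned on, so the collider stays closed — the path is blocked at J.
Path 2: C → J ← M → L ← E → A
  J is a collider here and neither J nor any of its descendants is conditioned on, so the collider stays closed — the path is blocked at J.
Path 3: C → J ← M ← H → L ← E → A
  J is a collider here and neither J nor any of its descendants is conditioned on, so the collider stays closed — the path is blocked at J.
Every path is blocked, so C and A are d-separated given {L, M}.

Yes — C and A are d-separated given {L, M}.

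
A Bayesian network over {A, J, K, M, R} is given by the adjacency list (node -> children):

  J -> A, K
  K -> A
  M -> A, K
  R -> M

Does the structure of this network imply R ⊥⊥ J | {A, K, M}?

Yes

We examine all 4 paths between R and J:
  1. R → M → A ← J — M:chain[blocks]; A:collider[open] ⇒ blocked
  2. R → M → A ← K ← J — M:chain[blocks]; A:collider[open]; K:chain[blocks] ⇒ blocked
  3. R → M → K → A ← J — M:chain[blocks]; K:chain[blocks]; A:collider[open] ⇒ blocked
  4. R → M → K ← J — M:chain[blocks]; K:collider[open] ⇒ blocked
All paths are blocked; R ⊥ J | {A, K, M} holds.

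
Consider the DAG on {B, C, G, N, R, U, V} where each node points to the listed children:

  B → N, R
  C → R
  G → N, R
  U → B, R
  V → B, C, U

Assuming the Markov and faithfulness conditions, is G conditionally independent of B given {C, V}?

Yes — G and B are d-separated given {C, V}.

There are 6 undirected paths between G and B; checking each against the conditioning set {C, V}:
  1. G → R ← B — R:collider[blocks] ⇒ blocked
  2. G → R ← C ← V → B — R:collider[blocks]; C:chain[blocks]; V:fork[blocks] ⇒ blocked
  3. G → R ← C ← V → U → B — R:collider[blocks]; C:chain[blocks]; V:fork[blocks]; U:chain[open] ⇒ blocked
  4. G → R ← U → B — R:collider[blocks]; U:fork[open] ⇒ blocked
  5. G → R ← U ← V → B — R:collider[blocks]; U:chain[open]; V:fork[blocks] ⇒ blocked
  6. G → N ← B — N:collider[blocks] ⇒ blocked
Since every path is blocked, d-separation holds.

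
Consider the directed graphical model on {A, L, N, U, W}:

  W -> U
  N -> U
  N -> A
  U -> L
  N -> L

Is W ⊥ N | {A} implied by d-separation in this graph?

Yes

We examine all 2 paths between W and N:
Path 1: W → U ← N
  U is a collider here and neither U nor any of its descendants is conditioned on, so the collider stays closed — the path is blocked at U.
Path 2: W → U → L ← N
  L is a collider here and neither L nor any of its descendants is conditioned on, so the collider stays closed — the path is blocked at L.
Every path is blocked, so W and N are d-separated given {A}.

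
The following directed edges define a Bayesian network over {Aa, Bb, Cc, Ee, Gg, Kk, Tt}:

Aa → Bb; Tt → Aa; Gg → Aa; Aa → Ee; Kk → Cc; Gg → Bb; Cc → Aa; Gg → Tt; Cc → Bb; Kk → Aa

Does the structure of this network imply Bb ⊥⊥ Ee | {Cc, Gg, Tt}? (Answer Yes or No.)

There are 5 undirected paths between Bb and Ee; checking each against the conditioning set {Cc, Gg, Tt}:
Path 1: Bb ← Aa → Ee
  Aa is a fork and Aa is not conditioned on — no node blocks this path, so it is active.
Path 2: Bb ← Gg → Aa → Ee
  Gg is a fork here and Gg is conditioned on, so the path is blocked at Gg.
Path 3: Bb ← Gg → Tt → Aa → Ee
  Gg is a fork here and Gg is conditioned on, so the path is blocked at Gg.
Path 4: Bb ← Cc → Aa → Ee
  Cc is a fork here and Cc is conditioned on, so the path is blocked at Cc.
Path 5: Bb ← Cc ← Kk → Aa → Ee
  Cc is a chain here and Cc is conditioned on, so the path is blocked at Cc.
Because an active path exists, Bb and Ee are not d-separated.

No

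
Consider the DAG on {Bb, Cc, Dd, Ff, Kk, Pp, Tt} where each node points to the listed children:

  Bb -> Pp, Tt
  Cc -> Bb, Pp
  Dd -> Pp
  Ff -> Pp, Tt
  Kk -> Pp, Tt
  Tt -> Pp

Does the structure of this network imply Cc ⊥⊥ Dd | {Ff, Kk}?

Yes

Enumerating the 5 paths from Cc to Dd and testing each for blocking by {Ff, Kk}:
  1. Cc → Bb → Pp ← Dd — Bb:chain[open]; Pp:collider[blocks] ⇒ blocked
  2. Cc → Bb → Tt ← Kk → Pp ← Dd — Bb:chain[open]; Tt:collider[blocks]; Kk:fork[blocks]; Pp:collider[blocks] ⇒ blocked
  3. Cc → Bb → Tt → Pp ← Dd — Bb:chain[open]; Tt:chain[open]; Pp:collider[blocks] ⇒ blocked
  4. Cc → Bb → Tt ← Ff → Pp ← Dd — Bb:chain[open]; Tt:collider[blocks]; Ff:fork[blocks]; Pp:collider[blocks] ⇒ blocked
  5. Cc → Pp ← Dd — Pp:collider[blocks] ⇒ blocked
Since every path is blocked, d-separation holds.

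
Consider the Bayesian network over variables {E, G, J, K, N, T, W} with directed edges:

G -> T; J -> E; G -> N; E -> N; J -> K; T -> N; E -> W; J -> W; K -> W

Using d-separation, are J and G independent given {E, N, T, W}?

Yes

There are 6 undirected paths between J and G; checking each against the conditioning set {E, N, T, W}:
Path 1: J → K → W ← E → N ← T ← G
  E is a fork here and E is conditioned on, so the path is blocked at E.
Path 2: J → K → W ← E → N ← G
  E is a fork here and E is conditioned on, so the path is blocked at E.
Path 3: J → E → N ← T ← G
  E is a chain here and E is conditioned on, so the path is blocked at E.
Path 4: J → E → N ← G
  E is a chain here and E is conditioned on, so the path is blocked at E.
Path 5: J → W ← E → N ← T ← G
  E is a fork here and E is conditioned on, so the path is blocked at E.
Path 6: J → W ← E → N ← G
  E is a fork here and E is conditioned on, so the path is blocked at E.
Since every path is blocked, d-separation holds.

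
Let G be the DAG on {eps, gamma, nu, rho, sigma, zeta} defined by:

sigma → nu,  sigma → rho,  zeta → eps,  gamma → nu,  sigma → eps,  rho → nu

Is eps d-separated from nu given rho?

2 paths connect eps and nu; each must be blocked for d-separation to hold:
  1. eps ← sigma → nu — sigma:fork[open] ⇒ active
  2. eps ← sigma → rho → nu — sigma:fork[open]; rho:chain[blocks] ⇒ blocked
Because an active path exists, eps and nu are not d-separated.

No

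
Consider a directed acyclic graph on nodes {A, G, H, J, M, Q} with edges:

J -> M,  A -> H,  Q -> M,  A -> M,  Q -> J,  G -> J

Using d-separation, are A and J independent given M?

No — A and J are not d-separated given {M}.

2 paths connect A and J; each must be blocked for d-separation to hold:
Path 1: A → M ← Q → J
  M is a collider and M is conditioned on, which opens it; Q is a fork and Q is not conditioned on — no node blocks this path, so it is active.
Path 2: A → M ← J
  M is a collider and M is conditioned on, which opens it — no node blocks this path, so it is active.
Since the path A → M ← Q → J is active, A and J are not d-separated given {M}.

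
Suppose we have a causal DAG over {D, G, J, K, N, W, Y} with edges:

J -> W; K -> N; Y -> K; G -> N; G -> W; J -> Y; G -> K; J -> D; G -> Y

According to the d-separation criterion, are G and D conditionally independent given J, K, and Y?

Yes

Enumerating the 4 paths from G to D and testing each for blocking by {J, K, Y}:
  1. G → N ← K ← Y ← J → D — N:collider[blocks]; K:chain[blocks]; Y:chain[blocks]; J:fork[blocks] ⇒ blocked
  2. G → Y ← J → D — Y:collider[open]; J:fork[blocks] ⇒ blocked
  3. G → W ← J → D — W:collider[blocks]; J:fork[blocks] ⇒ blocked
  4. G → K ← Y ← J → D — K:collider[open]; Y:chain[blocks]; J:fork[blocks] ⇒ blocked
Since every path is blocked, d-separation holds.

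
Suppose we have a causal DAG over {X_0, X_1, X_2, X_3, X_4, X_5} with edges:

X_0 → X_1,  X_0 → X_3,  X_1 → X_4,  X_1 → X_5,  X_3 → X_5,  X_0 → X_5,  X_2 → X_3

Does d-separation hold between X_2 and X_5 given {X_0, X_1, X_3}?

Yes

We examine all 3 paths between X_2 and X_5:
  1. X_2 → X_3 ← X_0 → X_5 — X_3:collider[open]; X_0:fork[blocks] ⇒ blocked
  2. X_2 → X_3 ← X_0 → X_1 → X_5 — X_3:collider[open]; X_0:fork[blocks]; X_1:chain[blocks] ⇒ blocked
  3. X_2 → X_3 → X_5 — X_3:chain[blocks] ⇒ blocked
Since every path is blocked, d-separation holds.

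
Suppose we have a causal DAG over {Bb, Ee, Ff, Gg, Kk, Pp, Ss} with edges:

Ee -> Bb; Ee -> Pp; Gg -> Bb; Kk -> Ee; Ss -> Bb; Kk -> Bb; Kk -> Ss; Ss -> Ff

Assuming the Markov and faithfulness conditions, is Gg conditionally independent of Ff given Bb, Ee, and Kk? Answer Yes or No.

Enumerating the 3 paths from Gg to Ff and testing each for blocking by {Bb, Ee, Kk}:
Path 1: Gg → Bb ← Ee ← Kk → Ss → Ff
  Ee is a chain here and Ee is conditioned on, so the path is blocked at Ee.
Path 2: Gg → Bb ← Ss → Ff
  Bb is a collider and Bb is conditioned on, which opens it; Ss is a fork and Ss is not conditioned on — no node blocks this path, so it is active.
Path 3: Gg → Bb ← Kk → Ss → Ff
  Kk is a fork here and Kk is conditioned on, so the path is blocked at Kk.
At least one path is unblocked, so d-separation fails.

No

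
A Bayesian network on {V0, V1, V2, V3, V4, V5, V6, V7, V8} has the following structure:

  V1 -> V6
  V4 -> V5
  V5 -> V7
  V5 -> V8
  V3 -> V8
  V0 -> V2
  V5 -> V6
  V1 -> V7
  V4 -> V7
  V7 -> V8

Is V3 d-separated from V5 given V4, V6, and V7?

Yes

Enumerating the 4 paths from V3 to V5 and testing each for blocking by {V4, V6, V7}:
Path 1: V3 → V8 ← V5
  V8 is a collider here and neither V8 nor any of its descendants is conditioned on, so the collider stays closed — the path is blocked at V8.
Path 2: V3 → V8 ← V7 ← V4 → V5
  V8 is a collider here and neither V8 nor any of its descendants is conditioned on, so the collider stays closed — the path is blocked at V8.
Path 3: V3 → V8 ← V7 ← V1 → V6 ← V5
  V8 is a collider here and neither V8 nor any of its descendants is conditioned on, so the collider stays closed — the path is blocked at V8.
Path 4: V3 → V8 ← V7 ← V5
  V8 is a collider here and neither V8 nor any of its descendants is conditioned on, so the collider stays closed — the path is blocked at V8.
All paths are blocked; V3 ⊥ V5 | {V4, V6, V7} holds.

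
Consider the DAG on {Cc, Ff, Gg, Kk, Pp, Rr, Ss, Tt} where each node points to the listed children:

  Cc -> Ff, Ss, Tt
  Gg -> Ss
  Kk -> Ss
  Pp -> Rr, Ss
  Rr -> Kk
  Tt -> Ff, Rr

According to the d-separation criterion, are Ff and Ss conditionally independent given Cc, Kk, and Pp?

6 paths connect Ff and Ss; each must be blocked for d-separation to hold:
  1. Ff ← Cc → Ss — Cc:fork[blocks] ⇒ blocked
  2. Ff ← Cc → Tt → Rr → Kk → Ss — Cc:fork[blocks]; Tt:chain[open]; Rr:chain[open]; Kk:chain[blocks] ⇒ blocked
  3. Ff ← Cc → Tt → Rr ← Pp → Ss — Cc:fork[blocks]; Tt:chain[open]; Rr:collider[open]; Pp:fork[blocks] ⇒ blocked
  4. Ff ← Tt ← Cc → Ss — Tt:chain[open]; Cc:fork[blocks] ⇒ blocked
  5. Ff ← Tt → Rr → Kk → Ss — Tt:fork[open]; Rr:chain[open]; Kk:chain[blocks] ⇒ blocked
  6. Ff ← Tt → Rr ← Pp → Ss — Tt:fork[open]; Rr:collider[open]; Pp:fork[blocks] ⇒ blocked
Since every path is blocked, d-separation holds.

Yes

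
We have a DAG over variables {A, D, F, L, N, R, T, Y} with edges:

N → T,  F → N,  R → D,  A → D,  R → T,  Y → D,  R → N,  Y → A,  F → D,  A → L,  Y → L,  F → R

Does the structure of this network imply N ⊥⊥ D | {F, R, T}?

Yes

We examine all 6 paths between N and D:
Path 1: N ← F → D
  F is a fork here and F is conditioned on, so the path is blocked at F.
Path 2: N ← F → R → D
  F is a fork here and F is conditioned on, so the path is blocked at F.
Path 3: N → T ← R ← F → D
  R is a chain here and R is conditioned on, so the path is blocked at R.
Path 4: N → T ← R → D
  R is a fork here and R is conditioned on, so the path is blocked at R.
Path 5: N ← R ← F → D
  R is a chain here and R is conditioned on, so the path is blocked at R.
Path 6: N ← R → D
  R is a fork here and R is conditioned on, so the path is blocked at R.
All paths are blocked; N ⊥ D | {F, R, T} holds.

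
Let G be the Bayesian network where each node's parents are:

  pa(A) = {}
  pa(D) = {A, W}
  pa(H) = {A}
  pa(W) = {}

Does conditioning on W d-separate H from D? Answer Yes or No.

Only one path connects H and D:
  1. H ← A → D — A:fork[open] ⇒ active
At least one path is unblocked, so d-separation fails.

No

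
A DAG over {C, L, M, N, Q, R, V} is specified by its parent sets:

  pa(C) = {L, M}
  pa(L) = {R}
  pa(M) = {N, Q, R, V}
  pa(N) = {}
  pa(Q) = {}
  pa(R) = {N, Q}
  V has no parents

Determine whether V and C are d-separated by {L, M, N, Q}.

Yes — V and C are d-separated given {L, M, N, Q}.

There are 4 undirected paths between V and C; checking each against the conditioning set {L, M, N, Q}:
Path 1: V → M ← Q → R → L → C
  Q is a fork here and Q is conditioned on, so the path is blocked at Q.
Path 2: V → M ← R → L → C
  L is a chain here and L is conditioned on, so the path is blocked at L.
Path 3: V → M ← N → R → L → C
  N is a fork here and N is conditioned on, so the path is blocked at N.
Path 4: V → M → C
  M is a chain here and M is conditioned on, so the path is blocked at M.
Since every path is blocked, d-separation holds.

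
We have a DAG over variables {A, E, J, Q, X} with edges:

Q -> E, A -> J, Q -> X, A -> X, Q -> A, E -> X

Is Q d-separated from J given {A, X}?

3 paths connect Q and J; each must be blocked for d-separation to hold:
Path 1: Q → E → X ← A → J
  A is a fork here and A is conditioned on, so the path is blocked at A.
Path 2: Q → A → J
  A is a chain here and A is conditioned on, so the path is blocked at A.
Path 3: Q → X ← A → J
  A is a fork here and A is conditioned on, so the path is blocked at A.
All paths are blocked; Q ⊥ J | {A, X} holds.

Yes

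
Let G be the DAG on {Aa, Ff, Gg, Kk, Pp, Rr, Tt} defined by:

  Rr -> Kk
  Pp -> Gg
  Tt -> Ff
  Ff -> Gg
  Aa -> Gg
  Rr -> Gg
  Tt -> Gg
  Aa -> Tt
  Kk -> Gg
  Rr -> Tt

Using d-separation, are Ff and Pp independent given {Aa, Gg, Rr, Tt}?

No

We examine all 5 paths between Ff and Pp:
  1. Ff → Gg ← Pp — Gg:collider[open] ⇒ active
  2. Ff ← Tt → Gg ← Pp — Tt:fork[blocks]; Gg:collider[open] ⇒ blocked
  3. Ff ← Tt ← Rr → Gg ← Pp — Tt:chain[blocks]; Rr:fork[blocks]; Gg:collider[open] ⇒ blocked
  4. Ff ← Tt ← Rr → Kk → Gg ← Pp — Tt:chain[blocks]; Rr:fork[blocks]; Kk:chain[open]; Gg:collider[open] ⇒ blocked
  5. Ff ← Tt ← Aa → Gg ← Pp — Tt:chain[blocks]; Aa:fork[blocks]; Gg:collider[open] ⇒ blocked
Since the path Ff → Gg ← Pp is active, Ff and Pp are not d-separated given {Aa, Gg, Rr, Tt}.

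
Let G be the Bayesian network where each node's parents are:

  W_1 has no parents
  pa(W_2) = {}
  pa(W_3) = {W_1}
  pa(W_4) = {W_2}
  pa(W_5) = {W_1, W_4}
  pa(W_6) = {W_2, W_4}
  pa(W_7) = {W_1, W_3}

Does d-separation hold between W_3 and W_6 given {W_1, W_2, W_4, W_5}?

Yes

4 paths connect W_3 and W_6; each must be blocked for d-separation to hold:
Path 1: W_3 ← W_1 → W_5 ← W_4 ← W_2 → W_6
  W_1 is a fork here and W_1 is conditioned on, so the path is blocked at W_1.
Path 2: W_3 ← W_1 → W_5 ← W_4 → W_6
  W_1 is a fork here and W_1 is conditioned on, so the path is blocked at W_1.
Path 3: W_3 → W_7 ← W_1 → W_5 ← W_4 ← W_2 → W_6
  W_7 is a collider here and neither W_7 nor any of its descendants is conditioned on, so the collider stays closed — the path is blocked at W_7.
Path 4: W_3 → W_7 ← W_1 → W_5 ← W_4 → W_6
  W_7 is a collider here and neither W_7 nor any of its descendants is conditioned on, so the collider stays closed — the path is blocked at W_7.
Since every path is blocked, d-separation holds.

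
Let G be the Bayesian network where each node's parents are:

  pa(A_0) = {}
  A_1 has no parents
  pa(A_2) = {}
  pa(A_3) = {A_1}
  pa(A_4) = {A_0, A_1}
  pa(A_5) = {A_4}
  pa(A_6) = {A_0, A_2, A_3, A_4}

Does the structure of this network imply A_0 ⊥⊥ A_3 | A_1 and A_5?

We examine all 4 paths between A_0 and A_3:
  1. A_0 → A_4 → A_6 ← A_3 — A_4:chain[open]; A_6:collider[blocks] ⇒ blocked
  2. A_0 → A_4 ← A_1 → A_3 — A_4:collider[open]; A_1:fork[blocks] ⇒ blocked
  3. A_0 → A_6 ← A_4 ← A_1 → A_3 — A_6:collider[blocks]; A_4:chain[open]; A_1:fork[blocks] ⇒ blocked
  4. A_0 → A_6 ← A_3 — A_6:collider[blocks] ⇒ blocked
Since every path is blocked, d-separation holds.

Yes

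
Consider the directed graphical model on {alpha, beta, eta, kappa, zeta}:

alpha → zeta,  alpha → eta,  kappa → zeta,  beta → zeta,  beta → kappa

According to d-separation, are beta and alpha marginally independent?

2 paths connect beta and alpha; each must be blocked for d-separation to hold:
Path 1: beta → kappa → zeta ← alpha
  zeta is a collider here and neither zeta nor any of its descendants is conditioned on, so the collider stays closed — the path is blocked at zeta.
Path 2: beta → zeta ← alpha
  zeta is a collider here and neither zeta nor any of its descendants is conditioned on, so the collider stays closed — the path is blocked at zeta.
Every path is blocked, so beta and alpha are d-separated given ∅.

Yes — beta and alpha are d-separated given ∅.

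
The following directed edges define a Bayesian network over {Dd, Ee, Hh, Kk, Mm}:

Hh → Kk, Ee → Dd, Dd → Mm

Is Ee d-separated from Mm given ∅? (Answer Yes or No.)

No

The only undirected path from Ee to Mm is:
Path 1: Ee → Dd → Mm
  Dd is a chain and Dd is not conditioned on — no node blocks this path, so it is active.
Because an active path exists, Ee and Mm are not d-separated.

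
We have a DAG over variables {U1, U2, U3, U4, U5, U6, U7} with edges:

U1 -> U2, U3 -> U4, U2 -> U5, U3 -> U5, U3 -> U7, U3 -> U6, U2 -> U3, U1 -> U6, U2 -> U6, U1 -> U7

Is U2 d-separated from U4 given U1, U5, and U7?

We examine all 6 paths between U2 and U4:
Path 1: U2 ← U1 → U6 ← U3 → U4
  U1 is a fork here and U1 is conditioned on, so the path is blocked at U1.
Path 2: U2 ← U1 → U7 ← U3 → U4
  U1 is a fork here and U1 is conditioned on, so the path is blocked at U1.
Path 3: U2 → U5 ← U3 → U4
  U5 is a collider and U5 is conditioned on, which opens it; U3 is a fork and U3 is not conditioned on — no node blocks this path, so it is active.
Path 4: U2 → U6 ← U1 → U7 ← U3 → U4
  U6 is a collider here and neither U6 nor any of its descendants is conditioned on, so the collider stays closed — the path is blocked at U6.
Path 5: U2 → U6 ← U3 → U4
  U6 is a collider here and neither U6 nor any of its descendants is conditioned on, so the collider stays closed — the path is blocked at U6.
Path 6: U2 → U3 → U4
  U3 is a chain and U3 is not conditioned on — no node blocks this path, so it is active.
Because an active path exists, U2 and U4 are not d-separated.

No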